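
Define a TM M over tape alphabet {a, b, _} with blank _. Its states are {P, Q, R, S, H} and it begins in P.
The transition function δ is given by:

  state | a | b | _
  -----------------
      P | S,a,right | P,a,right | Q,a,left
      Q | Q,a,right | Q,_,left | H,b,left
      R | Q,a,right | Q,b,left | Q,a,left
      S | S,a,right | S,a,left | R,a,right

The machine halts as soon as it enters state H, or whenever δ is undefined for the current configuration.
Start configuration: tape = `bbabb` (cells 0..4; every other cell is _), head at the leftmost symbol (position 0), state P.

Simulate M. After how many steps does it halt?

P | [b]babb___   read b → write a, move right, go to P
P | a[b]abb___   read b → write a, move right, go to P
P | aa[a]bb___   read a → write a, move right, go to S
S | aaa[b]b___   read b → write a, move left, go to S
S | aa[a]ab___   read a → write a, move right, go to S
S | aaa[a]b___   read a → write a, move right, go to S
S | aaaa[b]___   read b → write a, move left, go to S
S | aaa[a]a___   read a → write a, move right, go to S
S | aaaa[a]___   read a → write a, move right, go to S
S | aaaaa[_]__   read _ → write a, move right, go to R
R | aaaaaa[_]_   read _ → write a, move left, go to Q
Q | aaaaa[a]a_   read a → write a, move right, go to Q
Q | aaaaaa[a]_   read a → write a, move right, go to Q
Q | aaaaaaa[_]   read _ → write b, move left, go to H
H | aaaaaa[a]b
M halts after 14 transitions.

14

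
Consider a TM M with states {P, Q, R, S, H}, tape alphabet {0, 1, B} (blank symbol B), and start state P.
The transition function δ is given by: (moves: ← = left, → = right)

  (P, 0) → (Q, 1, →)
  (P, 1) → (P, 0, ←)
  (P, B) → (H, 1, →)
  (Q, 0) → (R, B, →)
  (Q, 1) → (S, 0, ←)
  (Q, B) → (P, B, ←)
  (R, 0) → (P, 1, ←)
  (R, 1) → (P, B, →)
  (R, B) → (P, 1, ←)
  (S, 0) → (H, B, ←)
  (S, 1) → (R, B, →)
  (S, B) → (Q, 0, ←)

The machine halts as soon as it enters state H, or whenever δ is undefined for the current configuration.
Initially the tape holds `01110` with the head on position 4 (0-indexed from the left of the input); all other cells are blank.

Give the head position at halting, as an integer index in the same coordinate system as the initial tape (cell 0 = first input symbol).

2

P | 0111[0]B   read 0 → write 1, move →, go to Q
Q | 01111[B]   read B → write B, move ←, go to P
P | 0111[1]B   read 1 → write 0, move ←, go to P
P | 011[1]0B   read 1 → write 0, move ←, go to P
P | 01[1]00B   read 1 → write 0, move ←, go to P
P | 0[1]000B   read 1 → write 0, move ←, go to P
P | [0]0000B   read 0 → write 1, move →, go to Q
Q | 1[0]000B   read 0 → write B, move →, go to R
R | 1B[0]00B   read 0 → write 1, move ←, go to P
P | 1[B]100B   read B → write 1, move →, go to H
H | 11[1]00B
At halt the head is at cell 2.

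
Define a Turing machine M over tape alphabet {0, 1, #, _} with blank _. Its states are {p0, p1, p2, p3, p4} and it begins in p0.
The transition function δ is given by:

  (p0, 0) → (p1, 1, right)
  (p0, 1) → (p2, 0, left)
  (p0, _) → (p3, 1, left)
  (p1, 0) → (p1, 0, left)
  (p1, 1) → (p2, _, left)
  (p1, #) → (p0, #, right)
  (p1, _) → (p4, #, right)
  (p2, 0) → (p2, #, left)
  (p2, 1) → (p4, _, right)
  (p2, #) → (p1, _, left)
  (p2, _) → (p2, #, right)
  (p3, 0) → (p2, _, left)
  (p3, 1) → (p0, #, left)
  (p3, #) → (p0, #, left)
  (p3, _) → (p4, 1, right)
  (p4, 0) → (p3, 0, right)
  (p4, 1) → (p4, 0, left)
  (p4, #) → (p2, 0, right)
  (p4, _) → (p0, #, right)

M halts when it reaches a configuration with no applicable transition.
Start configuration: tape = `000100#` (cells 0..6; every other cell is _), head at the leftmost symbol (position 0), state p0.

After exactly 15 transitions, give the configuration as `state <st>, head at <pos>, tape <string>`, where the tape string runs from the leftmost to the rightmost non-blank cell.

state p0, head at -3, tape #00#1#0100#

p0 | ____[0]00100#   read 0 → write 1, move right, go to p1
p1 | ____1[0]0100#   read 0 → write 0, move left, go to p1
p1 | ____[1]00100#   read 1 → write _, move left, go to p2
p2 | ___[_]_00100#   read _ → write #, move right, go to p2
p2 | ___#[_]00100#   read _ → write #, move right, go to p2
p2 | ___##[0]0100#   read 0 → write #, move left, go to p2
p2 | ___#[#]#0100#   read # → write _, move left, go to p1
p1 | ___[#]_#0100#   read # → write #, move right, go to p0
p0 | ___#[_]#0100#   read _ → write 1, move left, go to p3
p3 | ___[#]1#0100#   read # → write #, move left, go to p0
p0 | __[_]#1#0100#   read _ → write 1, move left, go to p3
p3 | _[_]1#1#0100#   read _ → write 1, move right, go to p4
p4 | _1[1]#1#0100#   read 1 → write 0, move left, go to p4
p4 | _[1]0#1#0100#   read 1 → write 0, move left, go to p4
p4 | [_]00#1#0100#   read _ → write #, move right, go to p0
p0 | #[0]0#1#0100#
After 15 steps: state p0, head at -3, tape #00#1#0100#.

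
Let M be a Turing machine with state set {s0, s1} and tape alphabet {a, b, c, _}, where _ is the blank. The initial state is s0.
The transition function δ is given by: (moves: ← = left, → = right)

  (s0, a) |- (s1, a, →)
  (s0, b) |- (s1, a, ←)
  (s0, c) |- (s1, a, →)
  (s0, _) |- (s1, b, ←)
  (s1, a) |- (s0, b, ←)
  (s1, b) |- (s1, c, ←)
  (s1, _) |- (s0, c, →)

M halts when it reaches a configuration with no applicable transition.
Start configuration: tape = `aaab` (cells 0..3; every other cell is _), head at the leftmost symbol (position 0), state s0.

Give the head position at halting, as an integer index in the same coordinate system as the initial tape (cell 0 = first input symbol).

state=s0 head=0 tape=__[a]aab   (s0,a)→(s1,a,→)
state=s1 head=1 tape=__a[a]ab   (s1,a)→(s0,b,←)
state=s0 head=0 tape=__[a]bab   (s0,a)→(s1,a,→)
state=s1 head=1 tape=__a[b]ab   (s1,b)→(s1,c,←)
state=s1 head=0 tape=__[a]cab   (s1,a)→(s0,b,←)
state=s0 head=-1 tape=_[_]bcab   (s0,_)→(s1,b,←)
state=s1 head=-2 tape=[_]bbcab   (s1,_)→(s0,c,→)
state=s0 head=-1 tape=c[b]bcab   (s0,b)→(s1,a,←)
state=s1 head=-2 tape=[c]abcab
At halt the head is at cell -2.

-2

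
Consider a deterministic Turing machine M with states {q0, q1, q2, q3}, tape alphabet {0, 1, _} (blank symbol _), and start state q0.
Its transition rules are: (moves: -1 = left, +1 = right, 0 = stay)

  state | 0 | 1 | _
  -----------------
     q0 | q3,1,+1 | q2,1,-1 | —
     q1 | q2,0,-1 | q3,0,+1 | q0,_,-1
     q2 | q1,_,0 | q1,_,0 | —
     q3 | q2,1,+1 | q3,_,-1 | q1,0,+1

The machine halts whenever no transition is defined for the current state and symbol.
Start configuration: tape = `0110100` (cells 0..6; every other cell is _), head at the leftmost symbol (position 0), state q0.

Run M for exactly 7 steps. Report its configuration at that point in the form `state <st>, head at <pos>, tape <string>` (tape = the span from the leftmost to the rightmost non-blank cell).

q0 | _[0]110100   read 0 → write 1, move +1, go to q3
q3 | _1[1]10100   read 1 → write _, move -1, go to q3
q3 | _[1]_10100   read 1 → write _, move -1, go to q3
q3 | [_]__10100   read _ → write 0, move +1, go to q1
q1 | 0[_]_10100   read _ → write _, move -1, go to q0
q0 | [0]__10100   read 0 → write 1, move +1, go to q3
q3 | 1[_]_10100   read _ → write 0, move +1, go to q1
q1 | 10[_]10100
After 7 steps: state q1, head at 1, tape 10_10100.

state q1, head at 1, tape 10_10100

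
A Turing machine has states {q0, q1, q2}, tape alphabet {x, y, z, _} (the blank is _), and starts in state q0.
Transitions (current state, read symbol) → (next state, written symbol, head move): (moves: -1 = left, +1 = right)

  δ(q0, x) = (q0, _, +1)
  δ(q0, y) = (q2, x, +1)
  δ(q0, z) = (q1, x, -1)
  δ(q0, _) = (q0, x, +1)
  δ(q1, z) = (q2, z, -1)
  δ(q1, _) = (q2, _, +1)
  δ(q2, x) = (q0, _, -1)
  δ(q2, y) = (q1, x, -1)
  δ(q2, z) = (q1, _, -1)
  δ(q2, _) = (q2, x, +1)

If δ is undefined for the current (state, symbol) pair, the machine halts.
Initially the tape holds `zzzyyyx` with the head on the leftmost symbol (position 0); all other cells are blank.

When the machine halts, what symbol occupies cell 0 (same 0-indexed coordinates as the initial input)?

x

q0 | _[z]zzyyyx   read z → write x, move -1, go to q1
q1 | [_]xzzyyyx   read _ → write _, move +1, go to q2
q2 | _[x]zzyyyx   read x → write _, move -1, go to q0
q0 | [_]_zzyyyx   read _ → write x, move +1, go to q0
q0 | x[_]zzyyyx   read _ → write x, move +1, go to q0
q0 | xx[z]zyyyx   read z → write x, move -1, go to q1
q1 | x[x]xzyyyx
Cell 0 holds x when M halts.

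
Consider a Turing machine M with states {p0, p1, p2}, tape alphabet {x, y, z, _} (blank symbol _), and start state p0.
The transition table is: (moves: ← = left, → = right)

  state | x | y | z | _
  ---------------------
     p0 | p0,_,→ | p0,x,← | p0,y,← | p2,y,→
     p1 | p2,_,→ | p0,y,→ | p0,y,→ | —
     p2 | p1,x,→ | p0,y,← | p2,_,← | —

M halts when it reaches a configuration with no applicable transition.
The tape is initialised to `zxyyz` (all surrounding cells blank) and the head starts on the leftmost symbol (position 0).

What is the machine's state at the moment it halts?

state=p0 head=0 tape=__[z]xyyz_   (p0,z)→(p0,y,←)
state=p0 head=-1 tape=_[_]yxyyz_   (p0,_)→(p2,y,→)
state=p2 head=0 tape=_y[y]xyyz_   (p2,y)→(p0,y,←)
state=p0 head=-1 tape=_[y]yxyyz_   (p0,y)→(p0,x,←)
state=p0 head=-2 tape=[_]xyxyyz_   (p0,_)→(p2,y,→)
state=p2 head=-1 tape=y[x]yxyyz_   (p2,x)→(p1,x,→)
state=p1 head=0 tape=yx[y]xyyz_   (p1,y)→(p0,y,→)
state=p0 head=1 tape=yxy[x]yyz_   (p0,x)→(p0,_,→)
state=p0 head=2 tape=yxy_[y]yz_   (p0,y)→(p0,x,←)
state=p0 head=1 tape=yxy[_]xyz_   (p0,_)→(p2,y,→)
state=p2 head=2 tape=yxyy[x]yz_   (p2,x)→(p1,x,→)
state=p1 head=3 tape=yxyyx[y]z_   (p1,y)→(p0,y,→)
state=p0 head=4 tape=yxyyxy[z]_   (p0,z)→(p0,y,←)
state=p0 head=3 tape=yxyyx[y]y_   (p0,y)→(p0,x,←)
state=p0 head=2 tape=yxyy[x]xy_   (p0,x)→(p0,_,→)
state=p0 head=3 tape=yxyy_[x]y_   (p0,x)→(p0,_,→)
state=p0 head=4 tape=yxyy__[y]_   (p0,y)→(p0,x,←)
state=p0 head=3 tape=yxyy_[_]x_   (p0,_)→(p2,y,→)
state=p2 head=4 tape=yxyy_y[x]_   (p2,x)→(p1,x,→)
state=p1 head=5 tape=yxyy_yx[_]
No transition is defined for (p1, _); M halts in state p1.

p1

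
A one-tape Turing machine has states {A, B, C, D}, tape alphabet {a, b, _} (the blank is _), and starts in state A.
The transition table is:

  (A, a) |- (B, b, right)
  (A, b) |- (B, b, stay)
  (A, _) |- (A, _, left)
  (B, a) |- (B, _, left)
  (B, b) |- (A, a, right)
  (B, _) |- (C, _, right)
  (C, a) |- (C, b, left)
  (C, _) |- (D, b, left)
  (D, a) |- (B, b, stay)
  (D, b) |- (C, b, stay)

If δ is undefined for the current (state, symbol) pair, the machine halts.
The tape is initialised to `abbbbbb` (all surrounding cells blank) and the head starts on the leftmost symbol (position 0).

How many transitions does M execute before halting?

16

state=A head=0 tape=[a]bbbbbb__   (A,a)→(B,b,right)
state=B head=1 tape=b[b]bbbbb__   (B,b)→(A,a,right)
state=A head=2 tape=ba[b]bbbb__   (A,b)→(B,b,stay)
state=B head=2 tape=ba[b]bbbb__   (B,b)→(A,a,right)
state=A head=3 tape=baa[b]bbb__   (A,b)→(B,b,stay)
state=B head=3 tape=baa[b]bbb__   (B,b)→(A,a,right)
state=A head=4 tape=baaa[b]bb__   (A,b)→(B,b,stay)
state=B head=4 tape=baaa[b]bb__   (B,b)→(A,a,right)
state=A head=5 tape=baaaa[b]b__   (A,b)→(B,b,stay)
state=B head=5 tape=baaaa[b]b__   (B,b)→(A,a,right)
state=A head=6 tape=baaaaa[b]__   (A,b)→(B,b,stay)
state=B head=6 tape=baaaaa[b]__   (B,b)→(A,a,right)
state=A head=7 tape=baaaaaa[_]_   (A,_)→(A,_,left)
state=A head=6 tape=baaaaa[a]__   (A,a)→(B,b,right)
state=B head=7 tape=baaaaab[_]_   (B,_)→(C,_,right)
state=C head=8 tape=baaaaab_[_]   (C,_)→(D,b,left)
state=D head=7 tape=baaaaab[_]b
M halts after 16 transitions.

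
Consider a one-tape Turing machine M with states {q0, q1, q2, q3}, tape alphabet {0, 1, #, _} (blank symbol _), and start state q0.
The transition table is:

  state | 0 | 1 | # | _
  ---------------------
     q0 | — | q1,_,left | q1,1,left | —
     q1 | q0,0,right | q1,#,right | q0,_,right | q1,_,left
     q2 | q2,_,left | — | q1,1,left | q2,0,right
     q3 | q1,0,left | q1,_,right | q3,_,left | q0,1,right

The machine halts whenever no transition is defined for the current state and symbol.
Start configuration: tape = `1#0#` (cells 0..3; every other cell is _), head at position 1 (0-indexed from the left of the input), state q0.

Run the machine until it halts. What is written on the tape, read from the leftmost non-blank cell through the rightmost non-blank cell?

##0

state=q0 head=1 tape=1[#]0#   (q0,#)→(q1,1,left)
state=q1 head=0 tape=[1]10#   (q1,1)→(q1,#,right)
state=q1 head=1 tape=#[1]0#   (q1,1)→(q1,#,right)
state=q1 head=2 tape=##[0]#   (q1,0)→(q0,0,right)
state=q0 head=3 tape=##0[#]   (q0,#)→(q1,1,left)
state=q1 head=2 tape=##[0]1   (q1,0)→(q0,0,right)
state=q0 head=3 tape=##0[1]   (q0,1)→(q1,_,left)
state=q1 head=2 tape=##[0]_   (q1,0)→(q0,0,right)
state=q0 head=3 tape=##0[_]
The non-blank tape span at halt is ##0.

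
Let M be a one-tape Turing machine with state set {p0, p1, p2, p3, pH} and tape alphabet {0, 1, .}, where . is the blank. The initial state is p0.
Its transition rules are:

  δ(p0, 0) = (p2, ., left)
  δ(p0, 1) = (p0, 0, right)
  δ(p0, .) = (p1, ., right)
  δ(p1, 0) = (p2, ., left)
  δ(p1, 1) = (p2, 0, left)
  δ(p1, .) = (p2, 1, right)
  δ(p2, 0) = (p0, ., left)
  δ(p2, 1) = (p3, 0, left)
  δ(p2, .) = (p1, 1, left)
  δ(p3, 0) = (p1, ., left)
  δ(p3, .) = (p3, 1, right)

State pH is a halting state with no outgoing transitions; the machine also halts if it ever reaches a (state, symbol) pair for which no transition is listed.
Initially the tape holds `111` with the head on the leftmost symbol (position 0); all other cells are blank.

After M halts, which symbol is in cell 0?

state=p0 head=0 tape=..[1]11...   (p0,1)→(p0,0,right)
state=p0 head=1 tape=..0[1]1...   (p0,1)→(p0,0,right)
state=p0 head=2 tape=..00[1]...   (p0,1)→(p0,0,right)
state=p0 head=3 tape=..000[.]..   (p0,.)→(p1,.,right)
state=p1 head=4 tape=..000.[.].   (p1,.)→(p2,1,right)
state=p2 head=5 tape=..000.1[.]   (p2,.)→(p1,1,left)
state=p1 head=4 tape=..000.[1]1   (p1,1)→(p2,0,left)
state=p2 head=3 tape=..000[.]01   (p2,.)→(p1,1,left)
state=p1 head=2 tape=..00[0]101   (p1,0)→(p2,.,left)
state=p2 head=1 tape=..0[0].101   (p2,0)→(p0,.,left)
state=p0 head=0 tape=..[0]..101   (p0,0)→(p2,.,left)
state=p2 head=-1 tape=.[.]...101   (p2,.)→(p1,1,left)
state=p1 head=-2 tape=[.]1...101   (p1,.)→(p2,1,right)
state=p2 head=-1 tape=1[1]...101   (p2,1)→(p3,0,left)
state=p3 head=-2 tape=[1]0...101
Cell 0 holds . when M halts.

.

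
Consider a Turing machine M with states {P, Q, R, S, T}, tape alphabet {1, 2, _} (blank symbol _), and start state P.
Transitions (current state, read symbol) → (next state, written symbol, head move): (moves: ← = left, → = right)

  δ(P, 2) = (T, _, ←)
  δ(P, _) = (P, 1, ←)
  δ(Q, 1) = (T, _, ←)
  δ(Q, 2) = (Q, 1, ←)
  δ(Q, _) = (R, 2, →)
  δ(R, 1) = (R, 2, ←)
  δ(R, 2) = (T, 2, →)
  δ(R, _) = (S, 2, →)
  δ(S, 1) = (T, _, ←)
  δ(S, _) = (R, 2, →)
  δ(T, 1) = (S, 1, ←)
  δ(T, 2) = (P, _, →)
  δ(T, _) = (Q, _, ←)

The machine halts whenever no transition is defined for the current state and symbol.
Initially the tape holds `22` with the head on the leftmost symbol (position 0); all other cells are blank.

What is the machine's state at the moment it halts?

state=P head=0 tape=___[2]2_   (P,2)→(T,_,←)
state=T head=-1 tape=__[_]_2_   (T,_)→(Q,_,←)
state=Q head=-2 tape=_[_]__2_   (Q,_)→(R,2,→)
state=R head=-1 tape=_2[_]_2_   (R,_)→(S,2,→)
state=S head=0 tape=_22[_]2_   (S,_)→(R,2,→)
state=R head=1 tape=_222[2]_   (R,2)→(T,2,→)
state=T head=2 tape=_2222[_]   (T,_)→(Q,_,←)
state=Q head=1 tape=_222[2]_   (Q,2)→(Q,1,←)
state=Q head=0 tape=_22[2]1_   (Q,2)→(Q,1,←)
state=Q head=-1 tape=_2[2]11_   (Q,2)→(Q,1,←)
state=Q head=-2 tape=_[2]111_   (Q,2)→(Q,1,←)
state=Q head=-3 tape=[_]1111_   (Q,_)→(R,2,→)
state=R head=-2 tape=2[1]111_   (R,1)→(R,2,←)
state=R head=-3 tape=[2]2111_   (R,2)→(T,2,→)
state=T head=-2 tape=2[2]111_   (T,2)→(P,_,→)
state=P head=-1 tape=2_[1]11_
No transition is defined for (P, 1); M halts in state P.

P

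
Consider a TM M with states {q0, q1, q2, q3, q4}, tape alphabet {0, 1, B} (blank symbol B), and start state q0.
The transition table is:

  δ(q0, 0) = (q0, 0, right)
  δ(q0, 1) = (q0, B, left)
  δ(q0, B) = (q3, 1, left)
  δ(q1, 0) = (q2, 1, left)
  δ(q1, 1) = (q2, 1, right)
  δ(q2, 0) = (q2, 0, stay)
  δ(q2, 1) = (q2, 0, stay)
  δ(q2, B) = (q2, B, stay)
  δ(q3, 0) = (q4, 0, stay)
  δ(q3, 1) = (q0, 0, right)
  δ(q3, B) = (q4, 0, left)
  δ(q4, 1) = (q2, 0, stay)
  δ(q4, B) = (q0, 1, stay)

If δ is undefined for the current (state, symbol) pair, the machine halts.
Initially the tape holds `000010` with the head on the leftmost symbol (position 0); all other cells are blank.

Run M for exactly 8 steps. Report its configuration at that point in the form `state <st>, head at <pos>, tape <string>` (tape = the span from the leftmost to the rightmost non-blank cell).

state=q0 head=0 tape=[0]00010   (q0,0)→(q0,0,right)
state=q0 head=1 tape=0[0]0010   (q0,0)→(q0,0,right)
state=q0 head=2 tape=00[0]010   (q0,0)→(q0,0,right)
state=q0 head=3 tape=000[0]10   (q0,0)→(q0,0,right)
state=q0 head=4 tape=0000[1]0   (q0,1)→(q0,B,left)
state=q0 head=3 tape=000[0]B0   (q0,0)→(q0,0,right)
state=q0 head=4 tape=0000[B]0   (q0,B)→(q3,1,left)
state=q3 head=3 tape=000[0]10   (q3,0)→(q4,0,stay)
state=q4 head=3 tape=000[0]10
After 8 steps: state q4, head at 3, tape 000010.

state q4, head at 3, tape 000010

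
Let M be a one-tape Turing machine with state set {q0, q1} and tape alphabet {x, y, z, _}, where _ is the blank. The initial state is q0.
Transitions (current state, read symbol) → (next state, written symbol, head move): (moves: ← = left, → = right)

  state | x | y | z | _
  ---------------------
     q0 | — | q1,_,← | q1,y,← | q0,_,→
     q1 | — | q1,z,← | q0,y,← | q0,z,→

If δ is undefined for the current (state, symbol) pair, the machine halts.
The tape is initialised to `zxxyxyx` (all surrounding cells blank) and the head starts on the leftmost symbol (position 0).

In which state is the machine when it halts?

q0

state=q0 head=0 tape=__[z]xxyxyx   (q0,z)→(q1,y,←)
state=q1 head=-1 tape=_[_]yxxyxyx   (q1,_)→(q0,z,→)
state=q0 head=0 tape=_z[y]xxyxyx   (q0,y)→(q1,_,←)
state=q1 head=-1 tape=_[z]_xxyxyx   (q1,z)→(q0,y,←)
state=q0 head=-2 tape=[_]y_xxyxyx   (q0,_)→(q0,_,→)
state=q0 head=-1 tape=_[y]_xxyxyx   (q0,y)→(q1,_,←)
state=q1 head=-2 tape=[_]__xxyxyx   (q1,_)→(q0,z,→)
state=q0 head=-1 tape=z[_]_xxyxyx   (q0,_)→(q0,_,→)
state=q0 head=0 tape=z_[_]xxyxyx   (q0,_)→(q0,_,→)
state=q0 head=1 tape=z__[x]xyxyx
No transition is defined for (q0, x); M halts in state q0.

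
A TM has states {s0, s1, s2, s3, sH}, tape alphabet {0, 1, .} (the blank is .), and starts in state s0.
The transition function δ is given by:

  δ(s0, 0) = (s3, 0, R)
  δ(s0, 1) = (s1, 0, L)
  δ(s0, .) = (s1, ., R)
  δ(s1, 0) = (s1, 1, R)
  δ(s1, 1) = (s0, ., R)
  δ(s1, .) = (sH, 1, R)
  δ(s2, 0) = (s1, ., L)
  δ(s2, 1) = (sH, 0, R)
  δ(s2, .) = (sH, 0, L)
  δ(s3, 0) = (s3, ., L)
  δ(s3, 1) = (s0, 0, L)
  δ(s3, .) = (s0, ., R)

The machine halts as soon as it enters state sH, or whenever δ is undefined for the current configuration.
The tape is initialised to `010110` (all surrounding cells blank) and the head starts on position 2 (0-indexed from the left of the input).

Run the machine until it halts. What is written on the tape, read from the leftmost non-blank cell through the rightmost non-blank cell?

1..10

state=s0 head=2 tape=.01[0]110   (s0,0)→(s3,0,R)
state=s3 head=3 tape=.010[1]10   (s3,1)→(s0,0,L)
state=s0 head=2 tape=.01[0]010   (s0,0)→(s3,0,R)
state=s3 head=3 tape=.010[0]10   (s3,0)→(s3,.,L)
state=s3 head=2 tape=.01[0].10   (s3,0)→(s3,.,L)
state=s3 head=1 tape=.0[1]..10   (s3,1)→(s0,0,L)
state=s0 head=0 tape=.[0]0..10   (s0,0)→(s3,0,R)
state=s3 head=1 tape=.0[0]..10   (s3,0)→(s3,.,L)
state=s3 head=0 tape=.[0]...10   (s3,0)→(s3,.,L)
state=s3 head=-1 tape=[.]....10   (s3,.)→(s0,.,R)
state=s0 head=0 tape=.[.]...10   (s0,.)→(s1,.,R)
state=s1 head=1 tape=..[.]..10   (s1,.)→(sH,1,R)
state=sH head=2 tape=..1[.].10
The non-blank tape span at halt is 1..10.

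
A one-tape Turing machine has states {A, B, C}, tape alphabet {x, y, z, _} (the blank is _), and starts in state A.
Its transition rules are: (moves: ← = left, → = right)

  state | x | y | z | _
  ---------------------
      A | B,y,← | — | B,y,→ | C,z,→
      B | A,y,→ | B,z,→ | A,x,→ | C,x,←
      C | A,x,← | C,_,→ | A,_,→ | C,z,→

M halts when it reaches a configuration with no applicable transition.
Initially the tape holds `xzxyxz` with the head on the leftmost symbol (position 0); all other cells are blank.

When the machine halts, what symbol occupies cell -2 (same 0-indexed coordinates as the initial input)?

y

state=A head=0 tape=__[x]zxyxz   (A,x)→(B,y,←)
state=B head=-1 tape=_[_]yzxyxz   (B,_)→(C,x,←)
state=C head=-2 tape=[_]xyzxyxz   (C,_)→(C,z,→)
state=C head=-1 tape=z[x]yzxyxz   (C,x)→(A,x,←)
state=A head=-2 tape=[z]xyzxyxz   (A,z)→(B,y,→)
state=B head=-1 tape=y[x]yzxyxz   (B,x)→(A,y,→)
state=A head=0 tape=yy[y]zxyxz
Cell -2 holds y when M halts.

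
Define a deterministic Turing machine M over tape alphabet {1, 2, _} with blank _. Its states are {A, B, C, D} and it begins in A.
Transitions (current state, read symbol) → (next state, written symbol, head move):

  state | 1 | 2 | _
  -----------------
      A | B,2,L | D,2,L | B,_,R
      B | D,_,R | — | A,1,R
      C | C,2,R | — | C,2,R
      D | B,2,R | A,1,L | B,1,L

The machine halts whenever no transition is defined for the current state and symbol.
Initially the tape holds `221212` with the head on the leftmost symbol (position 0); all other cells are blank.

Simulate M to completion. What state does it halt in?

state=A head=0 tape=__[2]21212   (A,2)→(D,2,L)
state=D head=-1 tape=_[_]221212   (D,_)→(B,1,L)
state=B head=-2 tape=[_]1221212   (B,_)→(A,1,R)
state=A head=-1 tape=1[1]221212   (A,1)→(B,2,L)
state=B head=-2 tape=[1]2221212   (B,1)→(D,_,R)
state=D head=-1 tape=_[2]221212   (D,2)→(A,1,L)
state=A head=-2 tape=[_]1221212   (A,_)→(B,_,R)
state=B head=-1 tape=_[1]221212   (B,1)→(D,_,R)
state=D head=0 tape=__[2]21212   (D,2)→(A,1,L)
state=A head=-1 tape=_[_]121212   (A,_)→(B,_,R)
state=B head=0 tape=__[1]21212   (B,1)→(D,_,R)
state=D head=1 tape=___[2]1212   (D,2)→(A,1,L)
state=A head=0 tape=__[_]11212   (A,_)→(B,_,R)
state=B head=1 tape=___[1]1212   (B,1)→(D,_,R)
state=D head=2 tape=____[1]212   (D,1)→(B,2,R)
state=B head=3 tape=____2[2]12
No transition is defined for (B, 2); M halts in state B.

B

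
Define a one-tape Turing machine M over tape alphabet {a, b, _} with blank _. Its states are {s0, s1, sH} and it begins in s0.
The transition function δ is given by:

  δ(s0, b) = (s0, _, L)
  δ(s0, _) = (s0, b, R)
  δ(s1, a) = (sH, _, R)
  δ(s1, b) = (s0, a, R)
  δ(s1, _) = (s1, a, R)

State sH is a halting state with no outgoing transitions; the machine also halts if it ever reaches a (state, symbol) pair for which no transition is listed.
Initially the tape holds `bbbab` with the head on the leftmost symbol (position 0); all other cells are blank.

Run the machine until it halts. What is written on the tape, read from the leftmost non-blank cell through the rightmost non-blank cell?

s0 | ___[b]bbab   read b → write _, move L, go to s0
s0 | __[_]_bbab   read _ → write b, move R, go to s0
s0 | __b[_]bbab   read _ → write b, move R, go to s0
s0 | __bb[b]bab   read b → write _, move L, go to s0
s0 | __b[b]_bab   read b → write _, move L, go to s0
s0 | __[b]__bab   read b → write _, move L, go to s0
s0 | _[_]___bab   read _ → write b, move R, go to s0
s0 | _b[_]__bab   read _ → write b, move R, go to s0
s0 | _bb[_]_bab   read _ → write b, move R, go to s0
s0 | _bbb[_]bab   read _ → write b, move R, go to s0
s0 | _bbbb[b]ab   read b → write _, move L, go to s0
s0 | _bbb[b]_ab   read b → write _, move L, go to s0
s0 | _bb[b]__ab   read b → write _, move L, go to s0
s0 | _b[b]___ab   read b → write _, move L, go to s0
s0 | _[b]____ab   read b → write _, move L, go to s0
s0 | [_]_____ab   read _ → write b, move R, go to s0
s0 | b[_]____ab   read _ → write b, move R, go to s0
s0 | bb[_]___ab   read _ → write b, move R, go to s0
s0 | bbb[_]__ab   read _ → write b, move R, go to s0
s0 | bbbb[_]_ab   read _ → write b, move R, go to s0
s0 | bbbbb[_]ab   read _ → write b, move R, go to s0
s0 | bbbbbb[a]b
The non-blank tape span at halt is bbbbbbab.

bbbbbbab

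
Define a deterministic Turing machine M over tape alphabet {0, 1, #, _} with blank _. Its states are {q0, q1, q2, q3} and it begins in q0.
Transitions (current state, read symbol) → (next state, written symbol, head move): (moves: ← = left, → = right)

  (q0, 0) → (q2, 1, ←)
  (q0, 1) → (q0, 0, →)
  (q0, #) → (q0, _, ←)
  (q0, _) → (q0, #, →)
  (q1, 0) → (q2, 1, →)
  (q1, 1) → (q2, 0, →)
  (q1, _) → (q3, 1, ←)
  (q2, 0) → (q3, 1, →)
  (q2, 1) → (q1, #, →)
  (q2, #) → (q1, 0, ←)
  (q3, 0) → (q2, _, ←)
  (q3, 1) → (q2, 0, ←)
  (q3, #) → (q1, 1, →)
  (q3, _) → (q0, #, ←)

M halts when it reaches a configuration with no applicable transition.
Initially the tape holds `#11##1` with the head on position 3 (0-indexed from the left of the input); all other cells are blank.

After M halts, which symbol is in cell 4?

state=q0 head=3 tape=#11[#]#1   (q0,#)→(q0,_,←)
state=q0 head=2 tape=#1[1]_#1   (q0,1)→(q0,0,→)
state=q0 head=3 tape=#10[_]#1   (q0,_)→(q0,#,→)
state=q0 head=4 tape=#10#[#]1   (q0,#)→(q0,_,←)
state=q0 head=3 tape=#10[#]_1   (q0,#)→(q0,_,←)
state=q0 head=2 tape=#1[0]__1   (q0,0)→(q2,1,←)
state=q2 head=1 tape=#[1]1__1   (q2,1)→(q1,#,→)
state=q1 head=2 tape=##[1]__1   (q1,1)→(q2,0,→)
state=q2 head=3 tape=##0[_]_1
Cell 4 holds _ when M halts.

_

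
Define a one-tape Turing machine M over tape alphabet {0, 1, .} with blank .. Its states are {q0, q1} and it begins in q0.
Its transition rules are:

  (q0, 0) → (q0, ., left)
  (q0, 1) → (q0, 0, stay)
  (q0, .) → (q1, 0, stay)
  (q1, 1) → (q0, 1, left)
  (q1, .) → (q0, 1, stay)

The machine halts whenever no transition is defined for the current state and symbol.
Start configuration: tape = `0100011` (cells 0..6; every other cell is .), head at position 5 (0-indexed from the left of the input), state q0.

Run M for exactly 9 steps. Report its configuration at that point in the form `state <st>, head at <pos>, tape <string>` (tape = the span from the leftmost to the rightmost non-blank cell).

state q1, head at -1, tape 0......1

q0 | .01000[1]1   read 1 → write 0, move stay, go to q0
q0 | .01000[0]1   read 0 → write ., move left, go to q0
q0 | .0100[0].1   read 0 → write ., move left, go to q0
q0 | .010[0]..1   read 0 → write ., move left, go to q0
q0 | .01[0]...1   read 0 → write ., move left, go to q0
q0 | .0[1]....1   read 1 → write 0, move stay, go to q0
q0 | .0[0]....1   read 0 → write ., move left, go to q0
q0 | .[0].....1   read 0 → write ., move left, go to q0
q0 | [.]......1   read . → write 0, move stay, go to q1
q1 | [0]......1
After 9 steps: state q1, head at -1, tape 0......1.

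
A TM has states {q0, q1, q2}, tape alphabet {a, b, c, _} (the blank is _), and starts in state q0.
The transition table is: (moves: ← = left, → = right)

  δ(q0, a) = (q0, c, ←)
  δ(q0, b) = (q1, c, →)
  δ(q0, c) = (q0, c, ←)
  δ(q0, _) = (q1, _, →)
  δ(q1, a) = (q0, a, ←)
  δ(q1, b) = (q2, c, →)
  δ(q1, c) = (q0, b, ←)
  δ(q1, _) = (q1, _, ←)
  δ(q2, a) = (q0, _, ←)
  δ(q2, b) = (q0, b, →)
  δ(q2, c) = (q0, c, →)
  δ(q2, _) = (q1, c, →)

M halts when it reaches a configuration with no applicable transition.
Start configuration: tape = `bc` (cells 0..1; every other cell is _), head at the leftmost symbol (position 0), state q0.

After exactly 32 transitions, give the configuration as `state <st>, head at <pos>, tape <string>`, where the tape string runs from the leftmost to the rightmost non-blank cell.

state q0, head at 2, tape ccb

state=q0 head=0 tape=_[b]c__   (q0,b)→(q1,c,→)
state=q1 head=1 tape=_c[c]__   (q1,c)→(q0,b,←)
state=q0 head=0 tape=_[c]b__   (q0,c)→(q0,c,←)
state=q0 head=-1 tape=[_]cb__   (q0,_)→(q1,_,→)
state=q1 head=0 tape=_[c]b__   (q1,c)→(q0,b,←)
state=q0 head=-1 tape=[_]bb__   (q0,_)→(q1,_,→)
state=q1 head=0 tape=_[b]b__   (q1,b)→(q2,c,→)
state=q2 head=1 tape=_c[b]__   (q2,b)→(q0,b,→)
state=q0 head=2 tape=_cb[_]_   (q0,_)→(q1,_,→)
state=q1 head=3 tape=_cb_[_]   (q1,_)→(q1,_,←)
state=q1 head=2 tape=_cb[_]_   (q1,_)→(q1,_,←)
state=q1 head=1 tape=_c[b]__   (q1,b)→(q2,c,→)
state=q2 head=2 tape=_cc[_]_   (q2,_)→(q1,c,→)
state=q1 head=3 tape=_ccc[_]   (q1,_)→(q1,_,←)
state=q1 head=2 tape=_cc[c]_   (q1,c)→(q0,b,←)
state=q0 head=1 tape=_c[c]b_   (q0,c)→(q0,c,←)
state=q0 head=0 tape=_[c]cb_   (q0,c)→(q0,c,←)
state=q0 head=-1 tape=[_]ccb_   (q0,_)→(q1,_,→)
state=q1 head=0 tape=_[c]cb_   (q1,c)→(q0,b,←)
state=q0 head=-1 tape=[_]bcb_   (q0,_)→(q1,_,→)
state=q1 head=0 tape=_[b]cb_   (q1,b)→(q2,c,→)
state=q2 head=1 tape=_c[c]b_   (q2,c)→(q0,c,→)
state=q0 head=2 tape=_cc[b]_   (q0,b)→(q1,c,→)
state=q1 head=3 tape=_ccc[_]   (q1,_)→(q1,_,←)
state=q1 head=2 tape=_cc[c]_   (q1,c)→(q0,b,←)
state=q0 head=1 tape=_c[c]b_   (q0,c)→(q0,c,←)
state=q0 head=0 tape=_[c]cb_   (q0,c)→(q0,c,←)
state=q0 head=-1 tape=[_]ccb_   (q0,_)→(q1,_,→)
state=q1 head=0 tape=_[c]cb_   (q1,c)→(q0,b,←)
state=q0 head=-1 tape=[_]bcb_   (q0,_)→(q1,_,→)
state=q1 head=0 tape=_[b]cb_   (q1,b)→(q2,c,→)
state=q2 head=1 tape=_c[c]b_   (q2,c)→(q0,c,→)
state=q0 head=2 tape=_cc[b]_
After 32 steps: state q0, head at 2, tape ccb.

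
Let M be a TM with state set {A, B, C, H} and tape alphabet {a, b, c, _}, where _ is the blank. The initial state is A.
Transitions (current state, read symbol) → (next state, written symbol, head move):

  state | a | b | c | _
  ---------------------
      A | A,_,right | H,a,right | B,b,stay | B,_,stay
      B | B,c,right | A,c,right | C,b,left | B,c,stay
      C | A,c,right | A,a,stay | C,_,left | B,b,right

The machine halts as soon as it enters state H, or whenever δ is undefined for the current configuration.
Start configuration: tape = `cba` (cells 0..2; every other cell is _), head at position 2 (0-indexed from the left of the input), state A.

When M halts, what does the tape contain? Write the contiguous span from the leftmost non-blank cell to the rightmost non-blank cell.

cbbca

state=A head=2 tape=cb[a]___   (A,a)→(A,_,right)
state=A head=3 tape=cb_[_]__   (A,_)→(B,_,stay)
state=B head=3 tape=cb_[_]__   (B,_)→(B,c,stay)
state=B head=3 tape=cb_[c]__   (B,c)→(C,b,left)
state=C head=2 tape=cb[_]b__   (C,_)→(B,b,right)
state=B head=3 tape=cbb[b]__   (B,b)→(A,c,right)
state=A head=4 tape=cbbc[_]_   (A,_)→(B,_,stay)
state=B head=4 tape=cbbc[_]_   (B,_)→(B,c,stay)
state=B head=4 tape=cbbc[c]_   (B,c)→(C,b,left)
state=C head=3 tape=cbb[c]b_   (C,c)→(C,_,left)
state=C head=2 tape=cb[b]_b_   (C,b)→(A,a,stay)
state=A head=2 tape=cb[a]_b_   (A,a)→(A,_,right)
state=A head=3 tape=cb_[_]b_   (A,_)→(B,_,stay)
state=B head=3 tape=cb_[_]b_   (B,_)→(B,c,stay)
state=B head=3 tape=cb_[c]b_   (B,c)→(C,b,left)
state=C head=2 tape=cb[_]bb_   (C,_)→(B,b,right)
state=B head=3 tape=cbb[b]b_   (B,b)→(A,c,right)
state=A head=4 tape=cbbc[b]_   (A,b)→(H,a,right)
state=H head=5 tape=cbbca[_]
The non-blank tape span at halt is cbbca.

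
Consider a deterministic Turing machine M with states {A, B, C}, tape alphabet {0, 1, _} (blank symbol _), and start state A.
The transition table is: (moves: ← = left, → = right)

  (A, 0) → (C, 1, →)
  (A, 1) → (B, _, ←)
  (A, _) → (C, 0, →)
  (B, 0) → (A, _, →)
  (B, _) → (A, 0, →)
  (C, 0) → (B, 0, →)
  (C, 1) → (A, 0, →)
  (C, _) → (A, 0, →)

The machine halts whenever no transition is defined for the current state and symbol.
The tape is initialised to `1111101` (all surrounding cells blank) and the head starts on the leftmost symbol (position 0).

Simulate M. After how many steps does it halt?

state=A head=0 tape=_[1]111101   (A,1)→(B,_,←)
state=B head=-1 tape=[_]_111101   (B,_)→(A,0,→)
state=A head=0 tape=0[_]111101   (A,_)→(C,0,→)
state=C head=1 tape=00[1]11101   (C,1)→(A,0,→)
state=A head=2 tape=000[1]1101   (A,1)→(B,_,←)
state=B head=1 tape=00[0]_1101   (B,0)→(A,_,→)
state=A head=2 tape=00_[_]1101   (A,_)→(C,0,→)
state=C head=3 tape=00_0[1]101   (C,1)→(A,0,→)
state=A head=4 tape=00_00[1]01   (A,1)→(B,_,←)
state=B head=3 tape=00_0[0]_01   (B,0)→(A,_,→)
state=A head=4 tape=00_0_[_]01   (A,_)→(C,0,→)
state=C head=5 tape=00_0_0[0]1   (C,0)→(B,0,→)
state=B head=6 tape=00_0_00[1]
M halts after 12 transitions.

12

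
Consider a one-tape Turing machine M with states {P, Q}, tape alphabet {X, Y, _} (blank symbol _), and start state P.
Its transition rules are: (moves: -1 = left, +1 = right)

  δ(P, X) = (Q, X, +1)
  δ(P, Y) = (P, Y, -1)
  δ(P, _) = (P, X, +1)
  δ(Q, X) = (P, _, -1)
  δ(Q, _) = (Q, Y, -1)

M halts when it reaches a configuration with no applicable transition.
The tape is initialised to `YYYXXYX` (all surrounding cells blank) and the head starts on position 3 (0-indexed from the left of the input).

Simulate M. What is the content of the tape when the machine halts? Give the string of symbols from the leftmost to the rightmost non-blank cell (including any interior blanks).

P | _YYY[X]XYX   read X → write X, move +1, go to Q
Q | _YYYX[X]YX   read X → write _, move -1, go to P
P | _YYY[X]_YX   read X → write X, move +1, go to Q
Q | _YYYX[_]YX   read _ → write Y, move -1, go to Q
Q | _YYY[X]YYX   read X → write _, move -1, go to P
P | _YY[Y]_YYX   read Y → write Y, move -1, go to P
P | _Y[Y]Y_YYX   read Y → write Y, move -1, go to P
P | _[Y]YY_YYX   read Y → write Y, move -1, go to P
P | [_]YYY_YYX   read _ → write X, move +1, go to P
P | X[Y]YY_YYX   read Y → write Y, move -1, go to P
P | [X]YYY_YYX   read X → write X, move +1, go to Q
Q | X[Y]YY_YYX
The non-blank tape span at halt is XYYY_YYX.

XYYY_YYX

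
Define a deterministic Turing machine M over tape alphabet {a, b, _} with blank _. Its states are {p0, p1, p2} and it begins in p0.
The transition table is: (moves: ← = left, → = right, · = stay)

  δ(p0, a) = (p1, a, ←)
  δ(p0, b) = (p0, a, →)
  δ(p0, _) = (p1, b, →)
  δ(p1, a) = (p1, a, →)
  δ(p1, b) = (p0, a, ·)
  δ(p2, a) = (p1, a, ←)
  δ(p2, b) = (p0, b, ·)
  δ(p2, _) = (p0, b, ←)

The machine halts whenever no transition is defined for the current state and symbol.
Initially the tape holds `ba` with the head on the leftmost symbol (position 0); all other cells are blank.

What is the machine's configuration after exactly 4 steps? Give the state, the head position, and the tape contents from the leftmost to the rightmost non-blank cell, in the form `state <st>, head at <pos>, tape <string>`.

p0 | [b]a_   read b → write a, move →, go to p0
p0 | a[a]_   read a → write a, move ←, go to p1
p1 | [a]a_   read a → write a, move →, go to p1
p1 | a[a]_   read a → write a, move →, go to p1
p1 | aa[_]
After 4 steps: state p1, head at 2, tape aa.

state p1, head at 2, tape aa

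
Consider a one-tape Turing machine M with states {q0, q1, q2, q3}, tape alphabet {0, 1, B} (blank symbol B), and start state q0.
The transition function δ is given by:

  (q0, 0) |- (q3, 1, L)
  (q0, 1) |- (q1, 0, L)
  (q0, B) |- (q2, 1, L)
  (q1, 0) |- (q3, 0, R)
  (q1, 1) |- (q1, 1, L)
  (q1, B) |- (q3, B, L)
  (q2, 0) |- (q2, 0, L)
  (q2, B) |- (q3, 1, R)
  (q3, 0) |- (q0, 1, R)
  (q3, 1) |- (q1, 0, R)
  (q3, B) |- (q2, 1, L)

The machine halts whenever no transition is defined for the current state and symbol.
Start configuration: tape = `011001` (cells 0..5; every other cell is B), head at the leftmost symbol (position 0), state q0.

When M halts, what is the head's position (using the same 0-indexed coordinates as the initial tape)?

state=q0 head=0 tape=BB[0]11001B   (q0,0)→(q3,1,L)
state=q3 head=-1 tape=B[B]111001B   (q3,B)→(q2,1,L)
state=q2 head=-2 tape=[B]1111001B   (q2,B)→(q3,1,R)
state=q3 head=-1 tape=1[1]111001B   (q3,1)→(q1,0,R)
state=q1 head=0 tape=10[1]11001B   (q1,1)→(q1,1,L)
state=q1 head=-1 tape=1[0]111001B   (q1,0)→(q3,0,R)
state=q3 head=0 tape=10[1]11001B   (q3,1)→(q1,0,R)
state=q1 head=1 tape=100[1]1001B   (q1,1)→(q1,1,L)
state=q1 head=0 tape=10[0]11001B   (q1,0)→(q3,0,R)
state=q3 head=1 tape=100[1]1001B   (q3,1)→(q1,0,R)
state=q1 head=2 tape=1000[1]001B   (q1,1)→(q1,1,L)
state=q1 head=1 tape=100[0]1001B   (q1,0)→(q3,0,R)
state=q3 head=2 tape=1000[1]001B   (q3,1)→(q1,0,R)
state=q1 head=3 tape=10000[0]01B   (q1,0)→(q3,0,R)
state=q3 head=4 tape=100000[0]1B   (q3,0)→(q0,1,R)
state=q0 head=5 tape=1000001[1]B   (q0,1)→(q1,0,L)
state=q1 head=4 tape=100000[1]0B   (q1,1)→(q1,1,L)
state=q1 head=3 tape=10000[0]10B   (q1,0)→(q3,0,R)
state=q3 head=4 tape=100000[1]0B   (q3,1)→(q1,0,R)
state=q1 head=5 tape=1000000[0]B   (q1,0)→(q3,0,R)
state=q3 head=6 tape=10000000[B]   (q3,B)→(q2,1,L)
state=q2 head=5 tape=1000000[0]1   (q2,0)→(q2,0,L)
state=q2 head=4 tape=100000[0]01   (q2,0)→(q2,0,L)
state=q2 head=3 tape=10000[0]001   (q2,0)→(q2,0,L)
state=q2 head=2 tape=1000[0]0001   (q2,0)→(q2,0,L)
state=q2 head=1 tape=100[0]00001   (q2,0)→(q2,0,L)
state=q2 head=0 tape=10[0]000001   (q2,0)→(q2,0,L)
state=q2 head=-1 tape=1[0]0000001   (q2,0)→(q2,0,L)
state=q2 head=-2 tape=[1]00000001
At halt the head is at cell -2.

-2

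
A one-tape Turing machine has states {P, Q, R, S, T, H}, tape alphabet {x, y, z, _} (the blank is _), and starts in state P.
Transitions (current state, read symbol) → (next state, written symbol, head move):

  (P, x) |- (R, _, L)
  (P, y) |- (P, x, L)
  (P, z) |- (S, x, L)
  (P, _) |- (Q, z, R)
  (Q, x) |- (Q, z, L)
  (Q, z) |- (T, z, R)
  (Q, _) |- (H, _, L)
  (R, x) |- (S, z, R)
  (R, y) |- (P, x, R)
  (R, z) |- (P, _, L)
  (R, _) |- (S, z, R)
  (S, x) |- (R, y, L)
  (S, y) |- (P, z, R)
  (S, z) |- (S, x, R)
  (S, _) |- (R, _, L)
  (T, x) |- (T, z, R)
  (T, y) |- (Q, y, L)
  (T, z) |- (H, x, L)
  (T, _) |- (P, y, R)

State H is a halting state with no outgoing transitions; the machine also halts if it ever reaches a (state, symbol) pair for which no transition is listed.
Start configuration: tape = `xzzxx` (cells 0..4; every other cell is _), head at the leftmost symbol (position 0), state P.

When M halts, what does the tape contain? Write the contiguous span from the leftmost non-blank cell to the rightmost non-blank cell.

state=P head=0 tape=__[x]zzxx   (P,x)→(R,_,L)
state=R head=-1 tape=_[_]_zzxx   (R,_)→(S,z,R)
state=S head=0 tape=_z[_]zzxx   (S,_)→(R,_,L)
state=R head=-1 tape=_[z]_zzxx   (R,z)→(P,_,L)
state=P head=-2 tape=[_]__zzxx   (P,_)→(Q,z,R)
state=Q head=-1 tape=z[_]_zzxx   (Q,_)→(H,_,L)
state=H head=-2 tape=[z]__zzxx
The non-blank tape span at halt is z__zzxx.

z__zzxx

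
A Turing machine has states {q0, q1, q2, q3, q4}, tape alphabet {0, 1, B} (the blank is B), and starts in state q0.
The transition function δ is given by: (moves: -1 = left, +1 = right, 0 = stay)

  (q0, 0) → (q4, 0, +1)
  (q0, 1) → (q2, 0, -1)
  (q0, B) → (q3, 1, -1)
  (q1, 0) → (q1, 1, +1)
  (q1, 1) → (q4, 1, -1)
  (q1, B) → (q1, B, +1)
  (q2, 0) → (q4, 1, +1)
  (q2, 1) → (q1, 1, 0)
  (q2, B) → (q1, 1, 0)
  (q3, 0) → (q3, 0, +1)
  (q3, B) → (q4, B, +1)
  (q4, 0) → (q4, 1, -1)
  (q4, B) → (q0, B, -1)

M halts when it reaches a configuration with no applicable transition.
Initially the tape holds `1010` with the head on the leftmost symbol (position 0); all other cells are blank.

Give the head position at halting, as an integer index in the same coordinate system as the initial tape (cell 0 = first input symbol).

-3

q0 | BBBB[1]010   read 1 → write 0, move -1, go to q2
q2 | BBB[B]0010   read B → write 1, move 0, go to q1
q1 | BBB[1]0010   read 1 → write 1, move -1, go to q4
q4 | BB[B]10010   read B → write B, move -1, go to q0
q0 | B[B]B10010   read B → write 1, move -1, go to q3
q3 | [B]1B10010   read B → write B, move +1, go to q4
q4 | B[1]B10010
At halt the head is at cell -3.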